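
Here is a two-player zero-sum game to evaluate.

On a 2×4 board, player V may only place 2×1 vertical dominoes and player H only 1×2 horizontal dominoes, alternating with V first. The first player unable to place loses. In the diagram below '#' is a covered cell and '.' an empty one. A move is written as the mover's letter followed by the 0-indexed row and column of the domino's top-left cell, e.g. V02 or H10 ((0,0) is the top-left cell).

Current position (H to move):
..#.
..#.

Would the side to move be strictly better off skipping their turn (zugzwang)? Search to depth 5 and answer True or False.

zugzwang(..#./..#., H) = False

[..#./..#.] H move#1: H00:+1/###./..#.*, H10:+1/..#./###.
[###./..#.] V move#2: V03:-1/####/..##*
[####/..##] H move#3: H10:+1/####/####*
[####/####] end (terminal -1, V#4); searched ..#./..#. to 5
pass branch (V moves first from the same position):
  | [..#./..#.] V move#1: V00:+1/#.#./#.#.*, V01:+1/.##./.##., V03:-1/..##/..##
  | [#.#./#.#.] end (terminal -1, H#2); searched ..#./..#. to 5
H moving scores +1; H passing scores -1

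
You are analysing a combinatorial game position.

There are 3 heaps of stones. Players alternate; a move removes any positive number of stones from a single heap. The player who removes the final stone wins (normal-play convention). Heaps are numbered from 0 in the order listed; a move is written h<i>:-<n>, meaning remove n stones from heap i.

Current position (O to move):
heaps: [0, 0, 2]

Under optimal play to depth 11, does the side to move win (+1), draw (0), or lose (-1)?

value((0,0,2), O) = +1

[(0,0,2)] O move#1: h2:-1:-1/(0,0,1), h2:-2:+1/(0,0,0)*
[(0,0,0)] end (terminal -1, X#2); searched (0,0,2) to 11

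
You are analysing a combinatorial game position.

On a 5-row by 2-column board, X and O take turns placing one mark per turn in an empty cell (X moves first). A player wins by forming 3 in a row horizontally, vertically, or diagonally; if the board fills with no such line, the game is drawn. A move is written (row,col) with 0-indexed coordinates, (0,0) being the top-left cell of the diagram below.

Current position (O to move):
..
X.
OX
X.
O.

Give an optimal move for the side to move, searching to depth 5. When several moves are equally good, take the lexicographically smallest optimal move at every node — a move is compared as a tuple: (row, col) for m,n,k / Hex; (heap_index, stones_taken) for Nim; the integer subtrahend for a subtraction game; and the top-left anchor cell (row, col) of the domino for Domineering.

ply 1, O at ../X./OX/X./O. | (0,0)=-1→O./X./OX/X./O.; (0,1)=-1→.O/X./OX/X./O.; (1,1)=+0→../XO/OX/X./O.*; (3,1)=+0→../X./OX/XO/O.; (4,1)=-1→../X./OX/X./OO
ply 2, X at ../XO/OX/X./O. | (0,0)=+0→X./XO/OX/X./O.*; (0,1)=+0→.X/XO/OX/X./O.; (3,1)=+0→../XO/OX/XX/O.; (4,1)=+0→../XO/OX/X./OX
ply 3, O at X./XO/OX/X./O. | (0,1)=+0→XO/XO/OX/X./O.*; (3,1)=+0→X./XO/OX/XO/O.; (4,1)=+0→X./XO/OX/X./OO
ply 4, X at XO/XO/OX/X./O. | (3,1)=+0→XO/XO/OX/XX/O.*; (4,1)=+0→XO/XO/OX/X./OX
ply 5, O at XO/XO/OX/XX/O. | (4,1)=+0→XO/XO/OX/XX/OO*
ply 6: XO/XO/OX/XX/OO is terminal +0 (X); from ../X./OX/X./O. depth 5

O's best at [../X./OX/X./O.]: (1,1)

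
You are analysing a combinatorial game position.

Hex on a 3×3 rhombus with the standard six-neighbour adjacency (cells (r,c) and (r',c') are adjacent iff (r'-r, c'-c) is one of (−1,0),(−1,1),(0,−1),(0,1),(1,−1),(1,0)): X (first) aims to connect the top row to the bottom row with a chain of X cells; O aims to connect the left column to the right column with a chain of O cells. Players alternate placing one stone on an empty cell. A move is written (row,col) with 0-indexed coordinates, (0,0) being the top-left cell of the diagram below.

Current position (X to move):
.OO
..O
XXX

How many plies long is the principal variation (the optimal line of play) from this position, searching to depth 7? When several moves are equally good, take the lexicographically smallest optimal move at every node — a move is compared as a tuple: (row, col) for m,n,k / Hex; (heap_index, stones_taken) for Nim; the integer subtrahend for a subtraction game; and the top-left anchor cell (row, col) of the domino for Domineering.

ply 1, X at .OO/..O/XXX | (0,0)=-1→XOO/..O/XXX*; (1,0)=-1→.OO/X.O/XXX; (1,1)=-1→.OO/.XO/XXX
ply 2, O at XOO/..O/XXX | (1,0)=+1→XOO/O.O/XXX*; (1,1)=-1→XOO/.OO/XXX
ply 3: XOO/O.O/XXX is terminal -1 (X); from .OO/..O/XXX depth 7

PV length from [.OO/..O/XXX]: 2 plies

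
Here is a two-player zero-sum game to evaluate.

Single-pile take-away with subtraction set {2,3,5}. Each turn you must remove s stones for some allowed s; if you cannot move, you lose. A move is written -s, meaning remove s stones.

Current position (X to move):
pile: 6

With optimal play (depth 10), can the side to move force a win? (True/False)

X winning at [6]: True

p1 X@[6]: -2[4]-1 -3[3]-1 -5[1]+1*
p2 O@[1] terminal -1; root [6] d10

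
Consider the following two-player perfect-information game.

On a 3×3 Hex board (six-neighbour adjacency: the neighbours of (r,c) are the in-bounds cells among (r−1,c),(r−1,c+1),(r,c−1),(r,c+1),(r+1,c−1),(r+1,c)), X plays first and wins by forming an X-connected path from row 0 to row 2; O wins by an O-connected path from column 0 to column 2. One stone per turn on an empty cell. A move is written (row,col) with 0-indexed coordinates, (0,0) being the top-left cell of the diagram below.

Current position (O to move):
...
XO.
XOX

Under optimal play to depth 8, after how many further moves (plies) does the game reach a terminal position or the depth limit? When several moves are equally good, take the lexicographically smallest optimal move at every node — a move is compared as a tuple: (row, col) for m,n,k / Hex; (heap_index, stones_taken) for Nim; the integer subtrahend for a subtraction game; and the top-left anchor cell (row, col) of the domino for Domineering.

PV length from [.../XO./XOX]: 2 plies

[.../XO./XOX] O move#1: (0,0):-1/O../XO./XOX*, (0,1):-1/.O./XO./XOX, (0,2):-1/..O/XO./XOX, (1,2):-1/.../XOO/XOX
[O../XO./XOX] X move#2: (0,1):+1/OX./XO./XOX*, (0,2):+1/O.X/XO./XOX, (1,2):+1/O../XOX/XOX
[OX./XO./XOX] end (terminal -1, O#3); searched .../XO./XOX to 8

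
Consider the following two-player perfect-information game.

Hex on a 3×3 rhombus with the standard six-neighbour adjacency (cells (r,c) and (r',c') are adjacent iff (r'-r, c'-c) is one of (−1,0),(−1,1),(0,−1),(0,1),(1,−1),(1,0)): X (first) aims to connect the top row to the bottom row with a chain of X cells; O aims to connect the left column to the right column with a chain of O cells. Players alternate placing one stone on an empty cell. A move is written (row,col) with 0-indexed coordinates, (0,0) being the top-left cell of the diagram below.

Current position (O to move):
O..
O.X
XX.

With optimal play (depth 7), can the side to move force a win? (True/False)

O winning at [O../O.X/XX.]: True

[O../O.X/XX.] O move#1: (0,1):-1/OO./O.X/XX., (0,2):+1/O.O/O.X/XX.*, (1,1):-1/O../OOX/XX., (2,2):-1/O../O.X/XXO
[O.O/O.X/XX.] X move#2: (0,1):-1/OXO/O.X/XX.*, (1,1):-1/O.O/OXX/XX., (2,2):-1/O.O/O.X/XXX
[OXO/O.X/XX.] O move#3: (1,1):+1/OXO/OOX/XX.*, (2,2):-1/OXO/O.X/XXO
[OXO/OOX/XX.] end (terminal -1, X#4); searched O../O.X/XX. to 7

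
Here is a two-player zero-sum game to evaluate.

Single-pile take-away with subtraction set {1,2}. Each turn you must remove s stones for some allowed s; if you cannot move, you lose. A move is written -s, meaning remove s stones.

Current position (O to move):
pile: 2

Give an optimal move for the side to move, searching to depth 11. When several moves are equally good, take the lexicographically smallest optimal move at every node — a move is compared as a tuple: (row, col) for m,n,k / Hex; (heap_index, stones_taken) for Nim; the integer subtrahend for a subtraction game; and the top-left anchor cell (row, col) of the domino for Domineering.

p1 O@[2]: -1[1]-1 -2[0]+1*
p2 X@[0] terminal -1; root [2] d11

O's best at [2]: -2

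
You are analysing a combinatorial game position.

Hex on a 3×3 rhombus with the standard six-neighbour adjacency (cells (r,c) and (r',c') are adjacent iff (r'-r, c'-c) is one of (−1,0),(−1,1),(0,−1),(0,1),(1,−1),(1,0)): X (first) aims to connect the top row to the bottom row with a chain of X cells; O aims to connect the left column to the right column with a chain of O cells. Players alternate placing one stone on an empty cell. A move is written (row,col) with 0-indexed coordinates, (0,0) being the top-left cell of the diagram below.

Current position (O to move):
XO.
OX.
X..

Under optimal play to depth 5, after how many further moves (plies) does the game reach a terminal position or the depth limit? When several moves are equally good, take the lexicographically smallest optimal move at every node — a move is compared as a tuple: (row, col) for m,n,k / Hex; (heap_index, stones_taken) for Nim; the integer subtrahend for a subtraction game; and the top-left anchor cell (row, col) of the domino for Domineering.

p1 O@[XO./OX./X..]: (0,2)[XOO/OX./X..]+1* (1,2)[XO./OXO/X..]-1 (2,1)[XO./OX./XO.]-1 (2,2)[XO./OX./X.O]-1
p2 X@[XOO/OX./X..] terminal -1; root [XO./OX./X..] d5

PV length from [XO./OX./X..]: 1 ply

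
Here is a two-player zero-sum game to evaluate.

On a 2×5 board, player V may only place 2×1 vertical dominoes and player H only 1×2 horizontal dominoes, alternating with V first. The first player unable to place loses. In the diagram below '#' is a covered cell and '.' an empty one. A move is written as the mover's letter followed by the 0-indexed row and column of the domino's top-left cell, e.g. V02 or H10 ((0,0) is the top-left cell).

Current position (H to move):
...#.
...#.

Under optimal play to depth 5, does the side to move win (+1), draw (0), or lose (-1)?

value(...#./...#., H) = -1

[...#./...#.] H move#1: H00:-1/##.#./...#.*, H01:-1/.###./...#., H10:-1/...#./##.#., H11:-1/...#./.###.
[##.#./...#.] V move#2: V02:+1/####./..##.*, V04:-1/##.##/...##
[####./..##.] H move#3: H10:-1/####./####.*
[####./####.] V move#4: V04:+1/#####/#####*
[#####/#####] end (terminal -1, H#5); searched ...#./...#. to 5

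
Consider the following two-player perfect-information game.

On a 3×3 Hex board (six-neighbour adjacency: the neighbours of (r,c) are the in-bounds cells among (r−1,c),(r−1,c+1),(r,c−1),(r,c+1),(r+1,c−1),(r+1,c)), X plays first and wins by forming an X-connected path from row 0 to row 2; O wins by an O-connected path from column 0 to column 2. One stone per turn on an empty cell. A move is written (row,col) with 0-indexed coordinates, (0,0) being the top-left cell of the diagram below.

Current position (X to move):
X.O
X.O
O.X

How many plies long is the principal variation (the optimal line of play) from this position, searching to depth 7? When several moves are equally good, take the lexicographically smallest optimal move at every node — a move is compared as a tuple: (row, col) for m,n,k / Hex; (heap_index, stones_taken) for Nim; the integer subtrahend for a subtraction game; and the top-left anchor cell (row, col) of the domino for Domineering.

PV length from [X.O/X.O/O.X]: 2 plies

p1 X@[X.O/X.O/O.X]: (0,1)[XXO/X.O/O.X]-1* (1,1)[X.O/XXO/O.X]-1 (2,1)[X.O/X.O/OXX]-1
p2 O@[XXO/X.O/O.X]: (1,1)[XXO/XOO/O.X]+1* (2,1)[XXO/X.O/OOX]+1
p3 X@[XXO/XOO/O.X] terminal -1; root [X.O/X.O/O.X] d7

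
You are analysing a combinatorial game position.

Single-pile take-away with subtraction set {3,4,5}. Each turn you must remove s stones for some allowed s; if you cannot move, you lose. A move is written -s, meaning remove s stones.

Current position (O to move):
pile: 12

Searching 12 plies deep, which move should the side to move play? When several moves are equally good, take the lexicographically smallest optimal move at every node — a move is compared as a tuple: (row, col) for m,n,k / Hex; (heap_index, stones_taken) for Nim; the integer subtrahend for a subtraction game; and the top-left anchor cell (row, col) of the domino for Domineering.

O's best at [12]: -3

[12] O move#1: -3:+1/9*, -4:+1/8, -5:-1/7
[9] X move#2: -3:-1/6*, -4:-1/5, -5:-1/4
[6] O move#3: -3:-1/3, -4:+1/2*, -5:+1/1
[2] end (terminal -1, X#4); searched 12 to 12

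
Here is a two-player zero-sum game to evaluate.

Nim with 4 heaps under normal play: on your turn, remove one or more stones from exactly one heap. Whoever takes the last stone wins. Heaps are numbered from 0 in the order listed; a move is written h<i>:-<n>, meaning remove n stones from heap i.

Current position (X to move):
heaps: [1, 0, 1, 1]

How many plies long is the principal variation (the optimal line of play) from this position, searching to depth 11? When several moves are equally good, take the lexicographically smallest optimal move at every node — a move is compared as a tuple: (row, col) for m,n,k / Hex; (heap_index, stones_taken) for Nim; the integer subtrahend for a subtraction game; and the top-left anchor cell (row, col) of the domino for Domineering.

PV length from [(1,0,1,1)]: 3 plies

[(1,0,1,1)] X move#1: h0:-1:+1/(0,0,1,1)*, h2:-1:+1/(1,0,0,1), h3:-1:+1/(1,0,1,0)
[(0,0,1,1)] O move#2: h2:-1:-1/(0,0,0,1)*, h3:-1:-1/(0,0,1,0)
[(0,0,0,1)] X move#3: h3:-1:+1/(0,0,0,0)*
[(0,0,0,0)] end (terminal -1, O#4); searched (1,0,1,1) to 11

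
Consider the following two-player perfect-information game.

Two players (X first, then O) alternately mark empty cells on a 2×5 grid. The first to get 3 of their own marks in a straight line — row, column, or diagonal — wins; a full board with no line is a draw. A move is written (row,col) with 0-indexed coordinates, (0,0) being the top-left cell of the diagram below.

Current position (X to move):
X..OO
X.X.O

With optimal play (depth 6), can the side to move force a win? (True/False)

X winning at [X..OO/X.X.O]: True

[X..OO/X.X.O] X move#1: (0,1):-1/XX.OO/X.X.O, (0,2):+1/X.XOO/X.X.O*, (1,1):+1/X..OO/XXX.O, (1,3):-1/X..OO/X.XXO
[X.XOO/X.X.O] O move#2: (0,1):-1/XOXOO/X.X.O*, (1,1):-1/X.XOO/XOX.O, (1,3):-1/X.XOO/X.XOO
[XOXOO/X.X.O] X move#3: (1,1):+1/XOXOO/XXX.O*, (1,3):+0/XOXOO/X.XXO
[XOXOO/XXX.O] end (terminal -1, O#4); searched X..OO/X.X.O to 6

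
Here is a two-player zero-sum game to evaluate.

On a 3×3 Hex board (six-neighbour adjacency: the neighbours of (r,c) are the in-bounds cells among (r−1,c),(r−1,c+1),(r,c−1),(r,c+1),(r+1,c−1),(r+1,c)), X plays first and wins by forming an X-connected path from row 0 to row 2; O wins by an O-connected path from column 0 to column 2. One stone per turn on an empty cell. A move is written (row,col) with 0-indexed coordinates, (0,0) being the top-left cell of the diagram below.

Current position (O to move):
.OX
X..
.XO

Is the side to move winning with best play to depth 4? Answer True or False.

ply 1, O at .OX/X../.XO | (0,0)=-1→OOX/X../.XO*; (1,1)=-1→.OX/XO./.XO; (1,2)=-1→.OX/X.O/.XO; (2,0)=-1→.OX/X../OXO
ply 2, X at OOX/X../.XO | (1,1)=+1→OOX/XX./.XO*; (1,2)=+1→OOX/X.X/.XO; (2,0)=+1→OOX/X../XXO
ply 3: OOX/XX./.XO is terminal -1 (O); from .OX/X../.XO depth 4

O winning at [.OX/X../.XO]: False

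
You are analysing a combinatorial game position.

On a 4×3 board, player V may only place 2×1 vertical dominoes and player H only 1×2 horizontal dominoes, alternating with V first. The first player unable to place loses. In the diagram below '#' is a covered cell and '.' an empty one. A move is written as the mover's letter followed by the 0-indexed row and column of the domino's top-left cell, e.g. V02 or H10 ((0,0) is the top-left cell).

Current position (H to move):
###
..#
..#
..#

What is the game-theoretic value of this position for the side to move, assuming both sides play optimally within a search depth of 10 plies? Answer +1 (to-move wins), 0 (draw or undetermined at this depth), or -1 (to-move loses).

value(###/..#/..#/..#, H) = +1

[###/..#/..#/..#] H move#1: H10:-1/###/###/..#/..#, H20:+1/###/..#/###/..#*, H30:-1/###/..#/..#/###
[###/..#/###/..#] end (terminal -1, V#2); searched ###/..#/..#/..# to 10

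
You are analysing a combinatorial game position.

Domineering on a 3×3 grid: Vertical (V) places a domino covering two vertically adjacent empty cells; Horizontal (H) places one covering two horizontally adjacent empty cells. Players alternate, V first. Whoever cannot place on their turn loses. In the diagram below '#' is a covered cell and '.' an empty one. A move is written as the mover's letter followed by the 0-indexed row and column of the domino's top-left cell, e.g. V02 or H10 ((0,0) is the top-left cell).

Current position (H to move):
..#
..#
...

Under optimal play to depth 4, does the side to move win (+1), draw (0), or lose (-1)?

value(..#/..#/..., H) = +1

p1 H@[..#/..#/...]: H00[###/..#/...]-1 H10[..#/###/...]+1* H20[..#/..#/##.]-1 H21[..#/..#/.##]-1
p2 V@[..#/###/...] terminal -1; root [..#/..#/...] d4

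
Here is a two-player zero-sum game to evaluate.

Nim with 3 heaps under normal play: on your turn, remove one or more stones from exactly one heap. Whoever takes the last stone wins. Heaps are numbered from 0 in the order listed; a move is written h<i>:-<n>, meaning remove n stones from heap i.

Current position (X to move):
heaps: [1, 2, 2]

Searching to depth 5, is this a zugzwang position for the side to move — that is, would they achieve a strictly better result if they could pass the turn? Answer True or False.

zugzwang((1,2,2), X) = False

p1 X@[(1,2,2)]: h0:-1[(0,2,2)]+1* h1:-1[(1,1,2)]-1 h1:-2[(1,0,2)]-1 h2:-1[(1,2,1)]-1 h2:-2[(1,2,0)]-1
p2 O@[(0,2,2)]: h1:-1[(0,1,2)]-1* h1:-2[(0,0,2)]-1 h2:-1[(0,2,1)]-1 h2:-2[(0,2,0)]-1
p3 X@[(0,1,2)]: h1:-1[(0,0,2)]-1 h2:-1[(0,1,1)]+1* h2:-2[(0,1,0)]-1
p4 O@[(0,1,1)]: h1:-1[(0,0,1)]-1* h2:-1[(0,1,0)]-1
p5 X@[(0,0,1)]: h2:-1[(0,0,0)]+1*
p6 O@[(0,0,0)] terminal -1; root [(1,2,2)] d5
if X skipped the turn, O would face:
~ p1 O@[(1,2,2)]: h0:-1[(0,2,2)]+1* h1:-1[(1,1,2)]-1 h1:-2[(1,0,2)]-1 h2:-1[(1,2,1)]-1 h2:-2[(1,2,0)]-1
~ p2 X@[(0,2,2)]: h1:-1[(0,1,2)]-1* h1:-2[(0,0,2)]-1 h2:-1[(0,2,1)]-1 h2:-2[(0,2,0)]-1
~ p3 O@[(0,1,2)]: h1:-1[(0,0,2)]-1 h2:-1[(0,1,1)]+1* h2:-2[(0,1,0)]-1
~ p4 X@[(0,1,1)]: h1:-1[(0,0,1)]-1* h2:-1[(0,1,0)]-1
~ p5 O@[(0,0,1)]: h2:-1[(0,0,0)]+1*
~ p6 X@[(0,0,0)] terminal -1; root [(1,2,2)] d5
compare (X): move=+1 vs pass=-1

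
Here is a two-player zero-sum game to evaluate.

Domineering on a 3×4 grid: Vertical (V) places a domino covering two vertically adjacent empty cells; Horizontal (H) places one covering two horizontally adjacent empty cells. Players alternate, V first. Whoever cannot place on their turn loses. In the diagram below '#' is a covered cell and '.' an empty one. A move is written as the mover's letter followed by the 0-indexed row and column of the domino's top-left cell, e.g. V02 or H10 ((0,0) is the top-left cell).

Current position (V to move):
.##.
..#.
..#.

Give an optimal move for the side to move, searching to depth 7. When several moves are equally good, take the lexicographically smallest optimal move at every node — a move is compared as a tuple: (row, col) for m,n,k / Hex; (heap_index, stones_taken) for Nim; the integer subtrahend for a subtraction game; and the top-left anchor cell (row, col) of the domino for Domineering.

V's best at [.##./..#./..#.]: V00

p1 V@[.##./..#./..#.]: V00[###./#.#./..#.]+1* V03[.###/..##/..#.]-1 V10[.##./#.#./#.#.]+1 V11[.##./.##./.##.]+1 V13[.##./..##/..##]-1
p2 H@[###./#.#./..#.]: H20[###./#.#./###.]-1*
p3 V@[###./#.#./###.]: V03[####/#.##/###.]+1* V13[###./#.##/####]+1
p4 H@[####/#.##/###.] terminal -1; root [.##./..#./..#.] d7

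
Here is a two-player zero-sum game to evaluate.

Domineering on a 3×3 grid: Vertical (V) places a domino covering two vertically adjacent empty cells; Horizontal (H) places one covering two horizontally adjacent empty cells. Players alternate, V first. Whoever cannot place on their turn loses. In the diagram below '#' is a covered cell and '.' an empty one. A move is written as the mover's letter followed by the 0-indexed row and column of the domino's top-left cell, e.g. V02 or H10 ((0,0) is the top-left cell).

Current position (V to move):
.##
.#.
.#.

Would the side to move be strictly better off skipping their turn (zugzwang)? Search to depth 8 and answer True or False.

[.##/.#./.#.] V move#1: V00:+1/###/##./.#.*, V10:+1/.##/##./##., V12:+1/.##/.##/.##
[###/##./.#.] end (terminal -1, H#2); searched .##/.#./.#. to 8
suppose V passes — search the same position with H to move:
pass> [.##/.#./.#.] end (terminal -1, H#1); searched .##/.#./.#. to 8
for V: play +1, pass +1

zugzwang(.##/.#./.#., V) = False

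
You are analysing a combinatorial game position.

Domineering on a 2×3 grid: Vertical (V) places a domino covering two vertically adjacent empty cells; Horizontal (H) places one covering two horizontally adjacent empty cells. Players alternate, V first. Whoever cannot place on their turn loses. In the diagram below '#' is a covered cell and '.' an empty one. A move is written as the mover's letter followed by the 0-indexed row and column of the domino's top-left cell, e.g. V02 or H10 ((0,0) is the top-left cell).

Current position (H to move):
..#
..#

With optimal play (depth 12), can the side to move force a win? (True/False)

H winning at [..#/..#]: True

ply 1, H at ..#/..# | H00=+1→###/..#*; H10=+1→..#/###
ply 2: ###/..# is terminal -1 (V); from ..#/..# depth 12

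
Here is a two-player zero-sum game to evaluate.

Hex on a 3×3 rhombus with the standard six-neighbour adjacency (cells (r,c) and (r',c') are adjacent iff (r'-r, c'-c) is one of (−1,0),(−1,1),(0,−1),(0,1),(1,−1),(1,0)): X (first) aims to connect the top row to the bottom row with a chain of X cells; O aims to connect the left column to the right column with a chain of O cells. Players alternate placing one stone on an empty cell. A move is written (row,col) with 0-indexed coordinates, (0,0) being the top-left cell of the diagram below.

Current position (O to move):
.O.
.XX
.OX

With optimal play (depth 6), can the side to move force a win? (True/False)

O winning at [.O./.XX/.OX]: True

p1 O@[.O./.XX/.OX]: (0,0)[OO./.XX/.OX]-1 (0,2)[.OO/.XX/.OX]+1* (1,0)[.O./OXX/.OX]-1 (2,0)[.O./.XX/OOX]-1
p2 X@[.OO/.XX/.OX]: (0,0)[XOO/.XX/.OX]-1* (1,0)[.OO/XXX/.OX]-1 (2,0)[.OO/.XX/XOX]-1
p3 O@[XOO/.XX/.OX]: (1,0)[XOO/OXX/.OX]+1* (2,0)[XOO/.XX/OOX]-1
p4 X@[XOO/OXX/.OX] terminal -1; root [.O./.XX/.OX] d6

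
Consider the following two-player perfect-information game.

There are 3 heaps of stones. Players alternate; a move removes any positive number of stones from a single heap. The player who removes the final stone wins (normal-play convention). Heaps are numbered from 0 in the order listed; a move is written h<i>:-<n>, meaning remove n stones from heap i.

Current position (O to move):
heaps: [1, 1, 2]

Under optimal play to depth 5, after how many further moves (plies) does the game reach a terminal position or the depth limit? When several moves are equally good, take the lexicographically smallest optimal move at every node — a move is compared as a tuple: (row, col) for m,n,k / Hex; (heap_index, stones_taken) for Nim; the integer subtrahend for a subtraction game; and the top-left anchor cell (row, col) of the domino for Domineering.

PV length from [(1,1,2)]: 3 plies

ply 1, O at (1,1,2) | h0:-1=-1→(0,1,2); h1:-1=-1→(1,0,2); h2:-1=-1→(1,1,1); h2:-2=+1→(1,1,0)*
ply 2, X at (1,1,0) | h0:-1=-1→(0,1,0)*; h1:-1=-1→(1,0,0)
ply 3, O at (0,1,0) | h1:-1=+1→(0,0,0)*
ply 4: (0,0,0) is terminal -1 (X); from (1,1,2) depth 5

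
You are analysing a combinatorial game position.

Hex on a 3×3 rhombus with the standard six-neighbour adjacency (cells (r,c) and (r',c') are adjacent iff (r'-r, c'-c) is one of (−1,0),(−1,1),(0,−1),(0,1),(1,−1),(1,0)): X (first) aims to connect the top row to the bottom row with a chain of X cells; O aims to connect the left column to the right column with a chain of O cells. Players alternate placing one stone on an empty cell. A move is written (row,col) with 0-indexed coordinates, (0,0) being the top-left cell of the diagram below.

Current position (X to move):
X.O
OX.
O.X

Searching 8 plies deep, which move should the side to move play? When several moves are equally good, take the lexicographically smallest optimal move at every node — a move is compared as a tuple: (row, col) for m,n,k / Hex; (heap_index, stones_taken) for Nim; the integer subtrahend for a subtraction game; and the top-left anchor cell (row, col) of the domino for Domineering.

[X.O/OX./O.X] X move#1: (0,1):+1/XXO/OX./O.X*, (1,2):-1/X.O/OXX/O.X, (2,1):-1/X.O/OX./OXX
[XXO/OX./O.X] O move#2: (1,2):-1/XXO/OXO/O.X*, (2,1):-1/XXO/OX./OOX
[XXO/OXO/O.X] X move#3: (2,1):+1/XXO/OXO/OXX*
[XXO/OXO/OXX] end (terminal -1, O#4); searched X.O/OX./O.X to 8

X's best at [X.O/OX./O.X]: (0,1)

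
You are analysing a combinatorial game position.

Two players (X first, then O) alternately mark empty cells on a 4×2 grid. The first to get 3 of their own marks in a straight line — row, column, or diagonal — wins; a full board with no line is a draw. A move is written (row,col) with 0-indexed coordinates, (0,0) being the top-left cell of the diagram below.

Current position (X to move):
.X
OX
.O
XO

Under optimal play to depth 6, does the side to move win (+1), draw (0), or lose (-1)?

value(.X/OX/.O/XO, X) = 0

ply 1, X at .X/OX/.O/XO | (0,0)=+0→XX/OX/.O/XO*; (2,0)=+0→.X/OX/XO/XO
ply 2, O at XX/OX/.O/XO | (2,0)=+0→XX/OX/OO/XO*
ply 3: XX/OX/OO/XO is terminal +0 (X); from .X/OX/.O/XO depth 6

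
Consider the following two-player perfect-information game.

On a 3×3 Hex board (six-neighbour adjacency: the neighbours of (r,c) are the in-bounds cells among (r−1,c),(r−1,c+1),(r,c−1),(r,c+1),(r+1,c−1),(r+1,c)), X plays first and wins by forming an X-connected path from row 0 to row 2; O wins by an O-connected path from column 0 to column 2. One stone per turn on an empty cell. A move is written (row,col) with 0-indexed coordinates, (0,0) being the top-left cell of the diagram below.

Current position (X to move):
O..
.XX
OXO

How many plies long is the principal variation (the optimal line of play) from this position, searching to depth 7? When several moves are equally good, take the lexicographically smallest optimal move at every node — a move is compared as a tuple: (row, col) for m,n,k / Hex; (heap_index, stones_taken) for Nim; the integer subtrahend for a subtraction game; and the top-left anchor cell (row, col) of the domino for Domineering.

[O../.XX/OXO] X move#1: (0,1):+1/OX./.XX/OXO*, (0,2):+1/O.X/.XX/OXO, (1,0):+1/O../XXX/OXO
[OX./.XX/OXO] end (terminal -1, O#2); searched O../.XX/OXO to 7

PV length from [O../.XX/OXO]: 1 ply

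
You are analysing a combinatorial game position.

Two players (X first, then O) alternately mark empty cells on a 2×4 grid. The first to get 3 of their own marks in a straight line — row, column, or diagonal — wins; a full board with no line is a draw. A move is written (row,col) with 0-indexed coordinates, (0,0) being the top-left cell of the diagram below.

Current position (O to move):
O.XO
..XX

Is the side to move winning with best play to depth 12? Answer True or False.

O winning at [O.XO/..XX]: False

p1 O@[O.XO/..XX]: (0,1)[OOXO/..XX]-1 (1,0)[O.XO/O.XX]-1 (1,1)[O.XO/.OXX]+0*
p2 X@[O.XO/.OXX]: (0,1)[OXXO/.OXX]+0* (1,0)[O.XO/XOXX]+0
p3 O@[OXXO/.OXX]: (1,0)[OXXO/OOXX]+0*
p4 X@[OXXO/OOXX] terminal +0; root [O.XO/..XX] d12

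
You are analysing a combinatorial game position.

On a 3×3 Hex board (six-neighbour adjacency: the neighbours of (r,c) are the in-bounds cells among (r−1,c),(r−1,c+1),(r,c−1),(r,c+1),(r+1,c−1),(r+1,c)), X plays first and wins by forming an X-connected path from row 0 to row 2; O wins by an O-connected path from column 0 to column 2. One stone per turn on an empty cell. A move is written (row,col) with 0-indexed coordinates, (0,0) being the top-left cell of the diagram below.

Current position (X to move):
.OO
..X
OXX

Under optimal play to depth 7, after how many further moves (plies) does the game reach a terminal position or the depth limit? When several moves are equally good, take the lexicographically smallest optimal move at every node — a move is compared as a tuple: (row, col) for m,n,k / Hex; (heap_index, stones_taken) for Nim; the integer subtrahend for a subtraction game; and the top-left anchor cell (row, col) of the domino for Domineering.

p1 X@[.OO/..X/OXX]: (0,0)[XOO/..X/OXX]-1* (1,0)[.OO/X.X/OXX]-1 (1,1)[.OO/.XX/OXX]-1
p2 O@[XOO/..X/OXX]: (1,0)[XOO/O.X/OXX]+1* (1,1)[XOO/.OX/OXX]+1
p3 X@[XOO/O.X/OXX] terminal -1; root [.OO/..X/OXX] d7

PV length from [.OO/..X/OXX]: 2 plies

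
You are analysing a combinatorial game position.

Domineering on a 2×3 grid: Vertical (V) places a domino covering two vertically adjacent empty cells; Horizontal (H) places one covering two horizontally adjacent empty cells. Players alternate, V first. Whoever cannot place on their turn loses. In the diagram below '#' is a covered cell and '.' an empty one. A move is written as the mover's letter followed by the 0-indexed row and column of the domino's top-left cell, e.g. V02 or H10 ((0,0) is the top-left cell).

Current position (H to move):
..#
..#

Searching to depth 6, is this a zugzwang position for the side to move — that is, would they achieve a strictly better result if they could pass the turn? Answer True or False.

zugzwang(..#/..#, H) = False

[..#/..#] H move#1: H00:+1/###/..#*, H10:+1/..#/###
[###/..#] end (terminal -1, V#2); searched ..#/..# to 6
pass branch (V moves first from the same position):
  | [..#/..#] V move#1: V00:+1/#.#/#.#*, V01:+1/.##/.##
  | [#.#/#.#] end (terminal -1, H#2); searched ..#/..# to 6
H moving scores +1; H passing scores -1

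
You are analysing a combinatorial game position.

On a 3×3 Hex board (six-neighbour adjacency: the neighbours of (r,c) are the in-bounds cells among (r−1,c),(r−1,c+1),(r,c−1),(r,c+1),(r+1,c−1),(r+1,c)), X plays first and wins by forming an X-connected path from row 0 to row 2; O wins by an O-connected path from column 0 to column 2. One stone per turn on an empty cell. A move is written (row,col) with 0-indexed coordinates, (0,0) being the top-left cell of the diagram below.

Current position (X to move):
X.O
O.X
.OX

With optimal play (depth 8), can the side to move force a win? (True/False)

X winning at [X.O/O.X/.OX]: False

p1 X@[X.O/O.X/.OX]: (0,1)[XXO/O.X/.OX]-1* (1,1)[X.O/OXX/.OX]-1 (2,0)[X.O/O.X/XOX]-1
p2 O@[XXO/O.X/.OX]: (1,1)[XXO/OOX/.OX]+1* (2,0)[XXO/O.X/OOX]-1
p3 X@[XXO/OOX/.OX] terminal -1; root [X.O/O.X/.OX] d8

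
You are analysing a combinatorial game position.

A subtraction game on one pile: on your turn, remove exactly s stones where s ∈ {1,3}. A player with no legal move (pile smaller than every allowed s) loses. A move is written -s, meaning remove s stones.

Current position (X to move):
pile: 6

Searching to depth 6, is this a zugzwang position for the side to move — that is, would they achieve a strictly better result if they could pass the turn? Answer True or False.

[6] X move#1: -1:-1/5*, -3:-1/3
[5] O move#2: -1:+1/4*, -3:+1/2
[4] X move#3: -1:-1/3*, -3:-1/1
[3] O move#4: -1:+1/2*, -3:+1/0
[2] X move#5: -1:-1/1*
[1] O move#6: -1:+1/0*
[0] end (terminal -1, X#7); searched 6 to 6
pass branch (O moves first from the same position):
  | [6] O move#1: -1:-1/5*, -3:-1/3
  | [5] X move#2: -1:+1/4*, -3:+1/2
  | [4] O move#3: -1:-1/3*, -3:-1/1
  | [3] X move#4: -1:+1/2*, -3:+1/0
  | [2] O move#5: -1:-1/1*
  | [1] X move#6: -1:+1/0*
  | [0] end (terminal -1, O#7); searched 6 to 6
X moving scores -1; X passing scores +1

zugzwang(6, X) = True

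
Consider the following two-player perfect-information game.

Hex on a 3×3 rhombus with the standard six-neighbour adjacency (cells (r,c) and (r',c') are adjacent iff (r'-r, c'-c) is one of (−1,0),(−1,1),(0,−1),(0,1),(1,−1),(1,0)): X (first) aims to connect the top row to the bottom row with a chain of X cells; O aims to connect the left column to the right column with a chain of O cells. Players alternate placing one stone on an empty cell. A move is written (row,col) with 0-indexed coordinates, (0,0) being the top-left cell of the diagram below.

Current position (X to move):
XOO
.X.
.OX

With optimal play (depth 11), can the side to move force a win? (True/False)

ply 1, X at XOO/.X./.OX | (1,0)=+1→XOO/XX./.OX*; (1,2)=-1→XOO/.XX/.OX; (2,0)=-1→XOO/.X./XOX
ply 2, O at XOO/XX./.OX | (1,2)=-1→XOO/XXO/.OX*; (2,0)=-1→XOO/XX./OOX
ply 3, X at XOO/XXO/.OX | (2,0)=+1→XOO/XXO/XOX*
ply 4: XOO/XXO/XOX is terminal -1 (O); from XOO/.X./.OX depth 11

X winning at [XOO/.X./.OX]: True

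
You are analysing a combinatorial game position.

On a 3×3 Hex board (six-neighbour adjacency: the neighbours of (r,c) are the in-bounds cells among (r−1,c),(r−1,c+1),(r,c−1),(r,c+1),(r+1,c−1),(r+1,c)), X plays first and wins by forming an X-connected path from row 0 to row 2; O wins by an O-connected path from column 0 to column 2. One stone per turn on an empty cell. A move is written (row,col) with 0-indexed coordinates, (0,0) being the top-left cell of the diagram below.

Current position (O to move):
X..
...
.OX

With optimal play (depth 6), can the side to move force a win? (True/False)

O winning at [X../.../.OX]: True

[X../.../.OX] O move#1: (0,1):-1/XO./.../.OX, (0,2):-1/X.O/.../.OX, (1,0):-1/X../O../.OX, (1,1):+1/X../.O./.OX*, (1,2):-1/X../..O/.OX, (2,0):-1/X../.../OOX
[X../.O./.OX] X move#2: (0,1):-1/XX./.O./.OX*, (0,2):-1/X.X/.O./.OX, (1,0):-1/X../XO./.OX, (1,2):-1/X../.OX/.OX, (2,0):-1/X../.O./XOX
[XX./.O./.OX] O move#3: (0,2):+1/XXO/.O./.OX*, (1,0):+1/XX./OO./.OX, (1,2):+1/XX./.OO/.OX, (2,0):+1/XX./.O./OOX
[XXO/.O./.OX] X move#4: (1,0):-1/XXO/XO./.OX*, (1,2):-1/XXO/.OX/.OX, (2,0):-1/XXO/.O./XOX
[XXO/XO./.OX] O move#5: (1,2):-1/XXO/XOO/.OX, (2,0):+1/XXO/XO./OOX*
[XXO/XO./OOX] end (terminal -1, X#6); searched X../.../.OX to 6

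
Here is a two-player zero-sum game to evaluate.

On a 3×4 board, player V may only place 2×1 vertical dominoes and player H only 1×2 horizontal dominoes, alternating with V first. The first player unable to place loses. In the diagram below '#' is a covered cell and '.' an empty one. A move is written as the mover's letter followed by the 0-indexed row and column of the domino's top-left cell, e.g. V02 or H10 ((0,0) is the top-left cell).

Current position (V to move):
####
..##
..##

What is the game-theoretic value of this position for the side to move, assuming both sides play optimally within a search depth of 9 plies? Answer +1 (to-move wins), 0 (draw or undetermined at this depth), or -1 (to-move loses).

value(####/..##/..##, V) = +1

p1 V@[####/..##/..##]: V10[####/#.##/#.##]+1* V11[####/.###/.###]+1
p2 H@[####/#.##/#.##] terminal -1; root [####/..##/..##] d9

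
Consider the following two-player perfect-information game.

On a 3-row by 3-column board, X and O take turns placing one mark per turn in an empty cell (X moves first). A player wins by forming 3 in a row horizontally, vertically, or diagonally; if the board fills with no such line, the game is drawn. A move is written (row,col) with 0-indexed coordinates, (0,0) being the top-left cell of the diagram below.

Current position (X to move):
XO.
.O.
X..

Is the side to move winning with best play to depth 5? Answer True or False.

X winning at [XO./.O./X..]: True

[XO./.O./X..] X move#1: (0,2):-1/XOX/.O./X.., (1,0):+1/XO./XO./X..*, (1,2):-1/XO./.OX/X.., (2,1):+1/XO./.O./XX., (2,2):-1/XO./.O./X.X
[XO./XO./X..] end (terminal -1, O#2); searched XO./.O./X.. to 5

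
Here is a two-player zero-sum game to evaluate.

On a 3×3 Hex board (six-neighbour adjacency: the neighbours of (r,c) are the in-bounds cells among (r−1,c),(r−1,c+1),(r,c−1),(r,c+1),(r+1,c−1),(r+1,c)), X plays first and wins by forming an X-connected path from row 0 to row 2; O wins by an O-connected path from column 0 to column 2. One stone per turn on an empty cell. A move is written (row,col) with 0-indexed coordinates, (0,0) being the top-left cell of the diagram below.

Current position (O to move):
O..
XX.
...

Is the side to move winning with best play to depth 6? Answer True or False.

p1 O@[O../XX./...]: (0,1)[OO./XX./...]-1* (0,2)[O.O/XX./...]-1 (1,2)[O../XXO/...]-1 (2,0)[O../XX./O..]-1 (2,1)[O../XX./.O.]-1 (2,2)[O../XX./..O]-1
p2 X@[OO./XX./...]: (0,2)[OOX/XX./...]+1* (1,2)[OO./XXX/...]-1 (2,0)[OO./XX./X..]-1 (2,1)[OO./XX./.X.]-1 (2,2)[OO./XX./..X]-1
p3 O@[OOX/XX./...]: (1,2)[OOX/XXO/...]-1* (2,0)[OOX/XX./O..]-1 (2,1)[OOX/XX./.O.]-1 (2,2)[OOX/XX./..O]-1
p4 X@[OOX/XXO/...]: (2,0)[OOX/XXO/X..]+1* (2,1)[OOX/XXO/.X.]+1 (2,2)[OOX/XXO/..X]+1
p5 O@[OOX/XXO/X..] terminal -1; root [O../XX./...] d6

O winning at [O../XX./...]: False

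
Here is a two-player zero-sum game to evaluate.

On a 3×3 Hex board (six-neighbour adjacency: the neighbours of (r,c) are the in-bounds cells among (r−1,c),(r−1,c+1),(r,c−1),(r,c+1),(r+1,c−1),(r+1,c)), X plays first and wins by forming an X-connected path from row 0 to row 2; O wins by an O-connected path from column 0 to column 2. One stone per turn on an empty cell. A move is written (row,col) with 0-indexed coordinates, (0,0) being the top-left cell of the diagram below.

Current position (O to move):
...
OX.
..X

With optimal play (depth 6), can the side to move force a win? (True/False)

O winning at [.../OX./..X]: False

ply 1, O at .../OX./..X | (0,0)=-1→O../OX./..X*; (0,1)=-1→.O./OX./..X; (0,2)=-1→..O/OX./..X; (1,2)=-1→.../OXO/..X; (2,0)=-1→.../OX./O.X; (2,1)=-1→.../OX./.OX
ply 2, X at O../OX./..X | (0,1)=+1→OX./OX./..X*; (0,2)=+1→O.X/OX./..X; (1,2)=+1→O../OXX/..X; (2,0)=+1→O../OX./X.X; (2,1)=+1→O../OX./.XX
ply 3, O at OX./OX./..X | (0,2)=-1→OXO/OX./..X*; (1,2)=-1→OX./OXO/..X; (2,0)=-1→OX./OX./O.X; (2,1)=-1→OX./OX./.OX
ply 4, X at OXO/OX./..X | (1,2)=+1→OXO/OXX/..X*; (2,0)=+1→OXO/OX./X.X; (2,1)=+1→OXO/OX./.XX
ply 5: OXO/OXX/..X is terminal -1 (O); from .../OX./..X depth 6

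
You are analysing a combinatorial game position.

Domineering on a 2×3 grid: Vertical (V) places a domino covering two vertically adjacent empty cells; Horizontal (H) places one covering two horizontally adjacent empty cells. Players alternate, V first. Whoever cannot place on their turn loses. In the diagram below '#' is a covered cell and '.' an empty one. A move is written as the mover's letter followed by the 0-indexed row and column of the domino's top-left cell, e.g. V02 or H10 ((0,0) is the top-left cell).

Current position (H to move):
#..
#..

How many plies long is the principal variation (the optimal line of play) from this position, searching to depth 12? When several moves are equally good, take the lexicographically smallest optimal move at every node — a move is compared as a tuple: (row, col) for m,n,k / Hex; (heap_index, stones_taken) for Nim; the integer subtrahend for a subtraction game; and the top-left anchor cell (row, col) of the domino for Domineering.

PV length from [#../#..]: 1 ply

[#../#..] H move#1: H01:+1/###/#..*, H11:+1/#../###
[###/#..] end (terminal -1, V#2); searched #../#.. to 12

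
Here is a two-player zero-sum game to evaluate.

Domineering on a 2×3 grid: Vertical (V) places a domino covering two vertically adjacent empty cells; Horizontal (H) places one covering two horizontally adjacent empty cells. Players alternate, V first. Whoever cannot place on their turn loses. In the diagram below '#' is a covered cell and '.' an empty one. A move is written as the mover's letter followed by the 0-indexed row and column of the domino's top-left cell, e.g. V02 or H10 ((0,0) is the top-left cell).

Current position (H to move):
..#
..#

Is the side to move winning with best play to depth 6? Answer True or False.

p1 H@[..#/..#]: H00[###/..#]+1* H10[..#/###]+1
p2 V@[###/..#] terminal -1; root [..#/..#] d6

H winning at [..#/..#]: True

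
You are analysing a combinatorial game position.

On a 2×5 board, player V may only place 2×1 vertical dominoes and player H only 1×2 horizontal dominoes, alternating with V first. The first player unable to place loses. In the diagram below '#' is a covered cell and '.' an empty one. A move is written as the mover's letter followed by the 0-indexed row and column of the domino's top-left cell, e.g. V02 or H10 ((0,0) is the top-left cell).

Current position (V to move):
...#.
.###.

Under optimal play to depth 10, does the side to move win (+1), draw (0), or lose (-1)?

[...#./.###.] V move#1: V00:+1/#..#./####.*, V04:-1/...##/.####
[#..#./####.] H move#2: H01:-1/####./####.*
[####./####.] V move#3: V04:+1/#####/#####*
[#####/#####] end (terminal -1, H#4); searched ...#./.###. to 10

value(...#./.###., V) = +1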